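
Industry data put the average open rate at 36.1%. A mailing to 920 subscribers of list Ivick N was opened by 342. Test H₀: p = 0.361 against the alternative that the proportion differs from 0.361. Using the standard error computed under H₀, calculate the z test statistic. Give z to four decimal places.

z = 0.6782

p̂ = 342/920 = 0.371739.
Standard error under H₀: √(0.361×0.639/920) = 0.015835.
z = (0.371739 − 0.361)/0.015835 = 0.010739/0.015835 = 0.6782.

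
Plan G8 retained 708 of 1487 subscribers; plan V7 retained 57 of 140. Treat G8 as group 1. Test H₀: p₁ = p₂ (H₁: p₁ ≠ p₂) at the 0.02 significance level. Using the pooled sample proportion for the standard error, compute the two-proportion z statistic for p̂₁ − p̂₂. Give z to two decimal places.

p̂₁ = 708/1487 = 0.4761, p̂₂ = 57/140 = 0.4071.
Pooled p̂ = (708+57)/(1487+140) = 765/1627 = 0.4702.
SE = √(p̂(1−p̂)(1/n₁+1/n₂)) = √(0.4702·0.5298·0.00781535) = √(0.00194689) = 0.0441.
z = (0.4761 − 0.4071)/0.0441 = 0.0690/0.0441 = 1.56.
Two-sided p-value ≈ 2·Φ(−1.563) = 0.1180, so at α = 0.02 we fail to reject H₀.

z = 1.56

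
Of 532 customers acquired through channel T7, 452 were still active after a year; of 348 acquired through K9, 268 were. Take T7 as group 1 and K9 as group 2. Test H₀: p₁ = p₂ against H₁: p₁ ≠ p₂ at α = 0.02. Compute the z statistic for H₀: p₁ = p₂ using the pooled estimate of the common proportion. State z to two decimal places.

z = 2.99

p̂₁ = 452/532 ≈ 0.8496, p̂₂ = 268/348 ≈ 0.7701.
Pooled p̂ = (452+268)/(532+348) = 720/880 = 0.8182.
SE = √(p̂(1−p̂)(1/n₁+1/n₂)) = √(0.8182·0.1818·0.00475326) = √(0.000707097) = 0.0266.
z = (0.8496 − 0.7701)/0.0266 = 0.0795/0.0266 = 2.99.
p-value = 2·P(Z > 2.990) ≈ 0.0028. With α = 0.02, reject H₀.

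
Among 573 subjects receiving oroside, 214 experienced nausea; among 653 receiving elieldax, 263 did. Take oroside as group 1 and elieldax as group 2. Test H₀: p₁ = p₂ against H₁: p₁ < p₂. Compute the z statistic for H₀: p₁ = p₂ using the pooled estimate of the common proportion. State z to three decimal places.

z = -1.049

p̂₁ = 214/573 ≈ 0.37347, p̂₂ = 263/653 ≈ 0.40276.
Pooled p̂ = (214+263)/(573+653) = 477/1226 = 0.38907.
SE = √(0.237695 × 0.00327659) = 0.02791.
z = (0.37347 − 0.40276)/0.02791 = -0.02929/0.02791 = -1.049.
p-value = P(Z < -1.049) ≈ 0.1470.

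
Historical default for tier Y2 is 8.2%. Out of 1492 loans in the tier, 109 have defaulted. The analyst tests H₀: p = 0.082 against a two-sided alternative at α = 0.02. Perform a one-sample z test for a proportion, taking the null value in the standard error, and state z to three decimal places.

z = -1.259

p̂ = 109/1492 ≈ 0.07306.
Under H₀, SE = √(0.082·0.918/1492) = √(5.04531e-05) = 0.00710.
z = (0.07306 − 0.082)/0.00710 = -0.00894/0.00710 = -1.259.
Two-sided p-value ≈ 2·Φ(−1.259) = 0.2080, so at α = 0.02 we fail to reject H₀.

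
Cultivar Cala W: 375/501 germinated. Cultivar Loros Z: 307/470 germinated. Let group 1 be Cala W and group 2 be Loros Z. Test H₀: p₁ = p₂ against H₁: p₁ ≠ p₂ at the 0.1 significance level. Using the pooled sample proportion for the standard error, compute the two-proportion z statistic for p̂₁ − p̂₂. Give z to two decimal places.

p̂₁ = 375/501 ≈ 0.74850, p̂₂ = 307/470 ≈ 0.65319.
Pooled p̂ = (375+307)/(501+470) = 682/971 = 0.70237.
SE = √(p̂(1−p̂)(1/n₁+1/n₂)) = √(0.70237·0.29763·0.00412367) = √(0.00086204) = 0.02936.
z = (0.74850 − 0.65319)/0.02936 = 0.09531/0.02936 = 3.25.
p-value = 2·P(Z > 3.246) ≈ 0.0012, so at α = 0.1 we reject H₀.

z = 3.25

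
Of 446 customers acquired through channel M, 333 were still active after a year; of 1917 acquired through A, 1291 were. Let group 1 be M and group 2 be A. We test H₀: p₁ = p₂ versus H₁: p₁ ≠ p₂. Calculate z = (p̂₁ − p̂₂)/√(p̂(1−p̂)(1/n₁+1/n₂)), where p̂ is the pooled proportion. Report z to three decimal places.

p̂₁ = 333/446 ≈ 0.74664, p̂₂ = 1291/1917 ≈ 0.67345.
Pooled p̂ = (333+1291)/(446+1917) = 1624/2363 = 0.68726.
SE = √(0.214933 × 0.0027638) = 0.02437.
z = (0.74664 − 0.67345)/0.02437 = 0.07319/0.02437 = 3.003.

z = 3.003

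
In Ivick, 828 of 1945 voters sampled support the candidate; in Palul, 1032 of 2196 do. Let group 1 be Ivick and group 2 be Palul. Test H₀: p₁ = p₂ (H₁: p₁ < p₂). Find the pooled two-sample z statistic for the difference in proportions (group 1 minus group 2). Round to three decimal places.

p̂₁ = 828/1945 ≈ 0.42571, p̂₂ = 1032/2196 ≈ 0.46995.
Pooled p̂ = (828+1032)/(1945+2196) = 1860/4141 = 0.44917.
SE = √(0.247416 × 0.000969512) = 0.01549.
z = (0.42571 − 0.46995)/0.01549 = -0.04424/0.01549 = -2.856.

z = -2.856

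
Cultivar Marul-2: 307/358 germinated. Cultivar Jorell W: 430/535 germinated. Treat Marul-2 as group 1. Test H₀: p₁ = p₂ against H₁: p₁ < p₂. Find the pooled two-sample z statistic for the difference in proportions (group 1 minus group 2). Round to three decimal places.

z = 2.075

p̂₁ = 307/358 = 0.85754, p̂₂ = 430/535 = 0.80374.
Pooled p̂ = (307+430)/(358+535) = 737/893 = 0.82531.
SE = √(0.144175 × 0.00466245) = 0.02593.
z = (0.85754 − 0.80374)/0.02593 = 0.05380/0.02593 = 2.075.
p-value = P(Z < 2.075) ≈ 0.9810.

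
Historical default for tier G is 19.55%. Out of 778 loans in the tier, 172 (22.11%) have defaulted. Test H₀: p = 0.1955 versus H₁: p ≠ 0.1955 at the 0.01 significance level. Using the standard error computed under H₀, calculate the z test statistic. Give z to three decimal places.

p̂ = 172/778 ≈ 0.22108.
Under H₀, SE = √(0.1955·0.8045/778) = √(0.000202159) = 0.01422.
z = (0.22108 − 0.1955)/0.01422 = 0.02558/0.01422 = 1.799.
Two-sided p-value ≈ 2·Φ(−1.799) = 0.0720. With α = 0.01, fail to reject H₀.

z = 1.799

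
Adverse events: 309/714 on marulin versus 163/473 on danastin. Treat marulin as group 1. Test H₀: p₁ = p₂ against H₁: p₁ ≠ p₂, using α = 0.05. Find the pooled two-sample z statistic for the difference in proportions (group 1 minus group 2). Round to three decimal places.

z = 3.039

p̂₁ = 309/714 = 0.43277, p̂₂ = 163/473 = 0.34461.
Pooled p̂ = (309+163)/(714+473) = 472/1187 = 0.39764.
SE = √(p̂(1−p̂)(1/n₁+1/n₂)) = √(0.39764·0.60236·0.00351473) = √(0.000841856) = 0.02901.
z = (0.43277 − 0.34461)/0.02901 = 0.08816/0.02901 = 3.039.
p-value = 2·P(Z > 3.039) ≈ 0.0024, so at α = 0.05 we reject H₀.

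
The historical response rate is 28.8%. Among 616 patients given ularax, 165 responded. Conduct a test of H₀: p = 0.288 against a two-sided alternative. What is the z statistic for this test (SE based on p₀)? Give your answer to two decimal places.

p̂ = 165/616 = 0.2679.
Under H₀, SE = √(0.288·0.712/616) = √(0.000332883) = 0.0182.
z = (0.2679 − 0.288)/0.0182 = -0.0201/0.0182 = -1.10.
Two-sided p-value ≈ 2·Φ(−1.104) = 0.2696.

z = -1.10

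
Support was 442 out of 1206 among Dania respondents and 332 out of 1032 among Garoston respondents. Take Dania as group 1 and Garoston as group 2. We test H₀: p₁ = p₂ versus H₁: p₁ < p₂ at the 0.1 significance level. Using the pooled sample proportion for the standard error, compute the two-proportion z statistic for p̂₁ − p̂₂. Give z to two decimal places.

p̂₁ = 442/1206 = 0.3665, p̂₂ = 332/1032 = 0.3217.
Pooled p̂ = (442+332)/(1206+1032) = 774/2238 = 0.3458.
SE = √(0.226236 × 0.00179818) = 0.0202.
z = (0.3665 − 0.3217)/0.0202 = 0.0448/0.0202 = 2.22.
p-value = P(Z < 2.221) ≈ 0.9868, so at α = 0.1 we fail to reject H₀.

z = 2.22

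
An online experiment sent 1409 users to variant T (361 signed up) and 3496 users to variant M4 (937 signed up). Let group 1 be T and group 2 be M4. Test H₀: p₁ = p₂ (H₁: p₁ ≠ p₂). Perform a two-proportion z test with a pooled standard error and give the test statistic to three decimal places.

p̂₁ = 361/1409 = 0.25621, p̂₂ = 937/3496 = 0.26802.
Pooled p̂ = (361+937)/(1409+3496) = 1298/4905 = 0.26463.
SE = √(p̂(1−p̂)(1/n₁+1/n₂)) = √(0.26463·0.73537·0.000995764) = √(0.000193776) = 0.01392.
z = (0.25621 − 0.26802)/0.01392 = -0.01181/0.01392 = -0.848.

z = -0.848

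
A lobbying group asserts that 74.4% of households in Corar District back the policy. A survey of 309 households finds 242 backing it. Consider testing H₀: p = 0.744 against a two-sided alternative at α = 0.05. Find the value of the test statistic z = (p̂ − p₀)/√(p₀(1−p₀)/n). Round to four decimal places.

z = 1.5778

p̂ = 242/309 = 0.783172.
Standard error under H₀: √(0.744×0.256/309) = 0.024827.
z = (0.783172 − 0.744)/0.024827 = 0.039172/0.024827 = 1.5778.
Two-sided p-value ≈ 2·Φ(−1.578) = 0.1146, so at α = 0.05 we fail to reject H₀.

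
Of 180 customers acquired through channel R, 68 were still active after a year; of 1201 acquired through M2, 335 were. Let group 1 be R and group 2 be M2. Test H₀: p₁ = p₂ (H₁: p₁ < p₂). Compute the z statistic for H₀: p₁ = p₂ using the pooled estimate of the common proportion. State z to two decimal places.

z = 2.72

p̂₁ = 68/180 = 0.3778, p̂₂ = 335/1201 = 0.2789.
Pooled p̂ = (68+335)/(180+1201) = 403/1381 = 0.2918.
SE = √(0.20666 × 0.0063882) = 0.0363.
z = (0.3778 − 0.2789)/0.0363 = 0.0989/0.0363 = 2.72.
p-value = P(Z < 2.720) ≈ 0.9967.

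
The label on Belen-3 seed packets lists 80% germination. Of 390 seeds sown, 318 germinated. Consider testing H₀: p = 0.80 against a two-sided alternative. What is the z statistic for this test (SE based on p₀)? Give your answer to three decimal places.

z = 0.760

p̂ = 318/390 = 0.81538.
SE = √(p₀(1−p₀)/n) = √(0.16/390) = 0.02025.
z = (0.81538 − 0.8)/0.02025 = 0.01538/0.02025 = 0.760.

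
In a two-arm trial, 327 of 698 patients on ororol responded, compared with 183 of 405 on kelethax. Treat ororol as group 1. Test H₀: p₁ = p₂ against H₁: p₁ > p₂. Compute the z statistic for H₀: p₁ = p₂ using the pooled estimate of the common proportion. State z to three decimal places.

p̂₁ = 327/698 ≈ 0.46848, p̂₂ = 183/405 ≈ 0.45185.
Pooled p̂ = (327+183)/(698+405) = 510/1103 = 0.46238.
SE = √(p̂(1−p̂)(1/n₁+1/n₂)) = √(0.46238·0.53762·0.0039018) = √(0.000969927) = 0.03114.
z = (0.46848 − 0.45185)/0.03114 = 0.01663/0.03114 = 0.534.
p-value = P(Z > 0.534) ≈ 0.2967.

z = 0.534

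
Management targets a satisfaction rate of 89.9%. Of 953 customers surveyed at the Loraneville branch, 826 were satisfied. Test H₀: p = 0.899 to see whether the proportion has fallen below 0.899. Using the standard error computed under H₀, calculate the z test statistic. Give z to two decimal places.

z = -3.31

p̂ = 826/953 ≈ 0.86674.
Under H₀, SE = √(0.899·0.101/953) = √(9.5277e-05) = 0.00976.
z = (0.86674 − 0.899)/0.00976 = -0.03226/0.00976 = -3.31.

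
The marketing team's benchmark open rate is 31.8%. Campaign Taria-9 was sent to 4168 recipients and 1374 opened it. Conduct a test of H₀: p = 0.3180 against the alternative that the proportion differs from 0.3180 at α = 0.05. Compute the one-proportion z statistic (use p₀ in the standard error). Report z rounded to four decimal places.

p̂ = 1374/4168 ≈ 0.3296545.
Standard error under H₀: √(0.318×0.682/4168) = 0.0072134.
z = (0.3296545 − 0.318)/0.0072134 = 0.0116545/0.0072134 = 1.6157.
p-value = 2·P(Z > 1.616) ≈ 0.1062. With α = 0.05, fail to reject H₀.

z = 1.6157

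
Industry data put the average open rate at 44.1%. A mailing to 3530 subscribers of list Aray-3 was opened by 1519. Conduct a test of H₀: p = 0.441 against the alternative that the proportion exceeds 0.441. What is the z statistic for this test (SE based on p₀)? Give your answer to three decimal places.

z = -1.279

p̂ = 1519/3530 ≈ 0.43031.
SE = √(p₀(1−p₀)/n) = √(0.24652/3530) = 0.00836.
z = (0.43031 − 0.441)/0.00836 = -0.01069/0.00836 = -1.279.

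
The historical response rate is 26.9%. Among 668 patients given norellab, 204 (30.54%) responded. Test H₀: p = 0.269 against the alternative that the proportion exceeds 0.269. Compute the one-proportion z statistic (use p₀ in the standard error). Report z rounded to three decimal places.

z = 2.121

p̂ = 204/668 ≈ 0.30539.
SE = √(p₀(1−p₀)/n) = √(0.19664/668) = 0.01716.
z = (0.30539 − 0.269)/0.01716 = 0.03639/0.01716 = 2.121.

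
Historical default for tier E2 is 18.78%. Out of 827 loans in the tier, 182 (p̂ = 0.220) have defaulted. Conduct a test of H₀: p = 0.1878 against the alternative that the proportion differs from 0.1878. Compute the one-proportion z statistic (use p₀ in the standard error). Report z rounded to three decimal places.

z = 2.376

p̂ = 182/827 ≈ 0.22007.
Standard error under H₀: √(0.1878×0.8122/827) = 0.01358.
z = (0.22007 − 0.1878)/0.01358 = 0.03227/0.01358 = 2.376.
Two-sided p-value ≈ 2·Φ(−2.376) = 0.0175.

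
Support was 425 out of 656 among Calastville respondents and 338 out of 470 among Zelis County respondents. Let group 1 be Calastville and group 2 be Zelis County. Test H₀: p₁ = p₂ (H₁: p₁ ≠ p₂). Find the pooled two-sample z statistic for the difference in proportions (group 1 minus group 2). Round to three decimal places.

p̂₁ = 425/656 ≈ 0.647866, p̂₂ = 338/470 ≈ 0.719149.
Pooled p̂ = (425+338)/(656+470) = 763/1126 = 0.677620.
SE = √(p̂(1−p̂)(1/n₁+1/n₂)) = √(0.677620·0.322380·0.00365205) = √(0.000797795) = 0.028245.
z = (0.647866 − 0.719149)/0.028245 = -0.071283/0.028245 = -2.524.
Two-sided p-value ≈ 2·Φ(−2.524) = 0.0116.

z = -2.524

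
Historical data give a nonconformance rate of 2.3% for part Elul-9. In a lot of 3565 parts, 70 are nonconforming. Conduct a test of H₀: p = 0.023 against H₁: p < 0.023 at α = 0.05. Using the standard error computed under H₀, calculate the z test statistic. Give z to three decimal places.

z = -1.340

p̂ = 70/3565 = 0.019635.
SE = √(p₀(1−p₀)/n) = √(0.022471/3565) = 0.002511.
z = (0.019635 − 0.023)/0.002511 = -0.003365/0.002511 = -1.340.
p-value = P(Z < -1.340) ≈ 0.0901. With α = 0.05, fail to reject H₀.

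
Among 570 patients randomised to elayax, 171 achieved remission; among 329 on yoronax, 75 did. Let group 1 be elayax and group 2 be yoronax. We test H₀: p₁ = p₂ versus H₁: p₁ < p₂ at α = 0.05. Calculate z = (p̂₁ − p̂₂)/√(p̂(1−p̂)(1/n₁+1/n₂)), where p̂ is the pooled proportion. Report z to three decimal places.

z = 2.334

p̂₁ = 171/570 = 0.30000, p̂₂ = 75/329 = 0.22796.
Pooled p̂ = (171+75)/(570+329) = 246/899 = 0.27364.
SE = √(p̂(1−p̂)(1/n₁+1/n₂)) = √(0.27364·0.72636·0.0047939) = √(0.000952835) = 0.03087.
z = (0.30000 − 0.22796)/0.03087 = 0.07204/0.03087 = 2.334.
p-value = P(Z < 2.334) ≈ 0.9902, so at α = 0.05 we fail to reject H₀.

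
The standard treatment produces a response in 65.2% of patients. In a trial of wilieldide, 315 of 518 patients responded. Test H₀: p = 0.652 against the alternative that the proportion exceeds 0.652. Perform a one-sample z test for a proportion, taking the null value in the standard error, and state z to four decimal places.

z = -2.0972

p̂ = 315/518 = 0.608108.
SE = √(p₀(1−p₀)/n) = √(0.2269/518) = 0.020929.
z = (0.608108 − 0.652)/0.020929 = -0.043892/0.020929 = -2.0972.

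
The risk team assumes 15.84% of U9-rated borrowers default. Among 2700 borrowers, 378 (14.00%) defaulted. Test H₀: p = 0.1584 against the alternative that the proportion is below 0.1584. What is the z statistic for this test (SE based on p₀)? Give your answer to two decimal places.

z = -2.62

p̂ = 378/2700 = 0.14000.
SE = √(p₀(1−p₀)/n) = √(0.13331/2700) = 0.00703.
z = (0.14000 − 0.1584)/0.00703 = -0.01840/0.00703 = -2.62.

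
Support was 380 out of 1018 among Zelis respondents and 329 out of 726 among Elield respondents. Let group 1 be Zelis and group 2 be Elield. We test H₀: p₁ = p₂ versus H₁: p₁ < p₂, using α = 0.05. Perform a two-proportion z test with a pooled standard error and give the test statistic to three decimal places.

p̂₁ = 380/1018 = 0.37328, p̂₂ = 329/726 = 0.45317.
Pooled p̂ = (380+329)/(1018+726) = 709/1744 = 0.40654.
SE = √(p̂(1−p̂)(1/n₁+1/n₂)) = √(0.40654·0.59346·0.00235973) = √(0.000569319) = 0.02386.
z = (0.37328 − 0.45317)/0.02386 = -0.07989/0.02386 = -3.348.
p-value = P(Z < -3.348) ≈ 0.0004, so at α = 0.05 we reject H₀.

z = -3.348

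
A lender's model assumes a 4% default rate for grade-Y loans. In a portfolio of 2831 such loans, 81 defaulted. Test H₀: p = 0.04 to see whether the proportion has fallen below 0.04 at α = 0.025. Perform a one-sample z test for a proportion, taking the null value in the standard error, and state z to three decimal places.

z = -3.092

p̂ = 81/2831 ≈ 0.028612.
SE = √(p₀(1−p₀)/n) = √(0.0384/2831) = 0.003683.
z = (0.028612 − 0.04)/0.003683 = -0.011388/0.003683 = -3.092.
p-value = P(Z < -3.092) ≈ 0.0010. With α = 0.025, reject H₀.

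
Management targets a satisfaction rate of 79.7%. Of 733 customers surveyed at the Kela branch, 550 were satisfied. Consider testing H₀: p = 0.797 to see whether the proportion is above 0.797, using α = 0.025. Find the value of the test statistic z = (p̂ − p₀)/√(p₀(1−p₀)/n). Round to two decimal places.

z = -3.14

p̂ = 550/733 = 0.75034.
Under H₀, SE = √(0.797·0.203/733) = √(0.000220724) = 0.01486.
z = (0.75034 − 0.797)/0.01486 = -0.04666/0.01486 = -3.14.
p-value = P(Z > -3.141) ≈ 0.9992; since p > α = 0.025, fail to reject H₀.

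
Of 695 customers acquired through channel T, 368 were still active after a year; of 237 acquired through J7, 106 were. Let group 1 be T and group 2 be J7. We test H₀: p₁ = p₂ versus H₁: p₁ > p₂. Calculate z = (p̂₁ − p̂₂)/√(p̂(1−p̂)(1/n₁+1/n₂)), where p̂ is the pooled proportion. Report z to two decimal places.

p̂₁ = 368/695 = 0.5295, p̂₂ = 106/237 = 0.4473.
Pooled p̂ = (368+106)/(695+237) = 474/932 = 0.5086.
SE = √(0.249926 × 0.00565826) = 0.0376.
z = (0.5295 − 0.4473)/0.0376 = 0.0822/0.0376 = 2.19.
p-value = P(Z > 2.187) ≈ 0.0144.

z = 2.19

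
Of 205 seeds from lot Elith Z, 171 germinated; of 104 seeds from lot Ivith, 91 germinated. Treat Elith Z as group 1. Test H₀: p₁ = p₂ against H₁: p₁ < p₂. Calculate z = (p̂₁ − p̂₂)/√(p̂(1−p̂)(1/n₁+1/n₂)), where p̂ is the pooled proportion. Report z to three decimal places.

z = -0.945

p̂₁ = 171/205 ≈ 0.83415, p̂₂ = 91/104 ≈ 0.87500.
Pooled p̂ = (171+91)/(205+104) = 262/309 = 0.84790.
SE = √(p̂(1−p̂)(1/n₁+1/n₂)) = √(0.84790·0.15210·0.0144934) = √(0.00186919) = 0.04323.
z = (0.83415 − 0.87500)/0.04323 = -0.04085/0.04323 = -0.945.
p-value = P(Z < -0.945) ≈ 0.1723.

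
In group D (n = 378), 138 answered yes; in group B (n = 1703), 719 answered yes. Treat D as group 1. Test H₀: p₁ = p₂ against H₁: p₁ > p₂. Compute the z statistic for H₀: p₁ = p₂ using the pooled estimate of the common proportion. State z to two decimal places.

z = -2.04

p̂₁ = 138/378 = 0.3651, p̂₂ = 719/1703 = 0.4222.
Pooled p̂ = (138+719)/(378+1703) = 857/2081 = 0.4118.
SE = √(0.242225 × 0.0032327) = 0.0280.
z = (0.3651 − 0.4222)/0.0280 = -0.0571/0.0280 = -2.04.
p-value = P(Z > -2.041) ≈ 0.9794.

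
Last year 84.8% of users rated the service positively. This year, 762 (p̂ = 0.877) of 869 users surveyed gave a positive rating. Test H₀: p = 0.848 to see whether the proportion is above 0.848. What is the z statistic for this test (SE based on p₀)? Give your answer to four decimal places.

z = 2.3705

p̂ = 762/869 ≈ 0.876870.
Under H₀, SE = √(0.848·0.152/869) = √(0.000148327) = 0.012179.
z = (0.876870 − 0.848)/0.012179 = 0.028870/0.012179 = 2.3705.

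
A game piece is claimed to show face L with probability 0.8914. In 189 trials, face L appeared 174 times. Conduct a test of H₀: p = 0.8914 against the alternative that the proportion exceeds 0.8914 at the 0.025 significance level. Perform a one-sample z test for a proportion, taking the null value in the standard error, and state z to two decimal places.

p̂ = 174/189 ≈ 0.9206.
Under H₀, SE = √(0.8914·0.1086/189) = √(0.000512201) = 0.0226.
z = (0.9206 − 0.8914)/0.0226 = 0.0292/0.0226 = 1.29.
p-value = P(Z > 1.292) ≈ 0.0982; since p > α = 0.025, fail to reject H₀.

z = 1.29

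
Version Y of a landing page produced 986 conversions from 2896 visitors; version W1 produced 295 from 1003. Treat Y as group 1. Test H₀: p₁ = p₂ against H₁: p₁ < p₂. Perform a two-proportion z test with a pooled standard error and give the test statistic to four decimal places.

z = 2.6936

p̂₁ = 986/2896 ≈ 0.340470, p̂₂ = 295/1003 ≈ 0.294118.
Pooled p̂ = (986+295)/(2896+1003) = 1281/3899 = 0.328546.
SE = √(p̂(1−p̂)(1/n₁+1/n₂)) = √(0.328546·0.671454·0.00134231) = √(0.000296119) = 0.017208.
z = (0.340470 − 0.294118)/0.017208 = 0.046352/0.017208 = 2.6936.
p-value = P(Z < 2.694) ≈ 0.9965.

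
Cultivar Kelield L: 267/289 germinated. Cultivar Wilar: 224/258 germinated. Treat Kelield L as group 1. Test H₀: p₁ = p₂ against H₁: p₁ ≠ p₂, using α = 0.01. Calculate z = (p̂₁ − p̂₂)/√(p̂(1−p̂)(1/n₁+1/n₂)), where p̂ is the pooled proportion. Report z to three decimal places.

z = 2.144

p̂₁ = 267/289 ≈ 0.92388, p̂₂ = 224/258 ≈ 0.86822.
Pooled p̂ = (267+224)/(289+258) = 491/547 = 0.89762.
SE = √(p̂(1−p̂)(1/n₁+1/n₂)) = √(0.89762·0.10238·0.00733618) = √(0.000674163) = 0.02596.
z = (0.92388 − 0.86822)/0.02596 = 0.05566/0.02596 = 2.144.
Two-sided p-value ≈ 2·Φ(−2.144) = 0.0321; since p > α = 0.01, fail to reject H₀.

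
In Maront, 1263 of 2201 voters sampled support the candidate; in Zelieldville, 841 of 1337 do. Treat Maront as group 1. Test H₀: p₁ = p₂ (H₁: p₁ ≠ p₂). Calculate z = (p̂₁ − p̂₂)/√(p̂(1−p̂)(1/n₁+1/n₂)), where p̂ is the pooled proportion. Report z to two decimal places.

z = -3.24

p̂₁ = 1263/2201 ≈ 0.57383, p̂₂ = 841/1337 ≈ 0.62902.
Pooled p̂ = (1263+841)/(2201+1337) = 2104/3538 = 0.59469.
SE = √(p̂(1−p̂)(1/n₁+1/n₂)) = √(0.59469·0.40531·0.00120228) = √(0.000289791) = 0.01702.
z = (0.57383 − 0.62902)/0.01702 = -0.05519/0.01702 = -3.24.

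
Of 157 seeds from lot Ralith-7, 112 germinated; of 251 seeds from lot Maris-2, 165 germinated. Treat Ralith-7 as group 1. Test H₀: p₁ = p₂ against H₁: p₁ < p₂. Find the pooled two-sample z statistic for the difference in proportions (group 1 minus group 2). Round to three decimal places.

p̂₁ = 112/157 = 0.71338, p̂₂ = 165/251 = 0.65737.
Pooled p̂ = (112+165)/(157+251) = 277/408 = 0.67892.
SE = √(0.217987 × 0.0103535) = 0.04751.
z = (0.71338 − 0.65737)/0.04751 = 0.05601/0.04751 = 1.179.
p-value = P(Z < 1.179) ≈ 0.8808.

z = 1.179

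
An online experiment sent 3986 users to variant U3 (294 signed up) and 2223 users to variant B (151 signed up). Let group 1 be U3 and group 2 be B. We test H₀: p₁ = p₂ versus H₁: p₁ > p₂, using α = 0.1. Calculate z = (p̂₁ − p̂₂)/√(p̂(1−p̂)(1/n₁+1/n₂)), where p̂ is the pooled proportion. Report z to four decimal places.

p̂₁ = 294/3986 ≈ 0.073758, p̂₂ = 151/2223 ≈ 0.067926.
Pooled p̂ = (294+151)/(3986+2223) = 445/6209 = 0.071670.
SE = √(p̂(1−p̂)(1/n₁+1/n₂)) = √(0.071670·0.928330·0.000700721) = √(4.66214e-05) = 0.006828.
z = (0.073758 − 0.067926)/0.006828 = 0.005832/0.006828 = 0.8541.
p-value = P(Z > 0.854) ≈ 0.1965, so at α = 0.1 we fail to reject H₀.

z = 0.8541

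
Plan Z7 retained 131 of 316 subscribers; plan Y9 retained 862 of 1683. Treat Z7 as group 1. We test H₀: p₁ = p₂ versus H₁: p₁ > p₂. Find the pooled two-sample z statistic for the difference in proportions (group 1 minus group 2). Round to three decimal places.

p̂₁ = 131/316 = 0.41456, p̂₂ = 862/1683 = 0.51218.
Pooled p̂ = (131+862)/(316+1683) = 993/1999 = 0.49675.
SE = √(p̂(1−p̂)(1/n₁+1/n₂)) = √(0.49675·0.50325·0.00375873) = √(0.000939644) = 0.03065.
z = (0.41456 − 0.51218)/0.03065 = -0.09762/0.03065 = -3.185.
p-value = P(Z > -3.185) ≈ 0.9993.

z = -3.185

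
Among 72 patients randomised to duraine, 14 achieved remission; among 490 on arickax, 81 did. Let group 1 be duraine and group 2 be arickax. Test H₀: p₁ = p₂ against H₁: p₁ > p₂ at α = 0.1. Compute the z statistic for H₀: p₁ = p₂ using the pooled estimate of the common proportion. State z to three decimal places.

p̂₁ = 14/72 = 0.19444, p̂₂ = 81/490 = 0.16531.
Pooled p̂ = (14+81)/(72+490) = 95/562 = 0.16904.
SE = √(p̂(1−p̂)(1/n₁+1/n₂)) = √(0.16904·0.83096·0.0159297) = √(0.00223756) = 0.04730.
z = (0.19444 − 0.16531)/0.04730 = 0.02913/0.04730 = 0.616.
p-value = P(Z > 0.616) ≈ 0.2689. With α = 0.1, fail to reject H₀.

z = 0.616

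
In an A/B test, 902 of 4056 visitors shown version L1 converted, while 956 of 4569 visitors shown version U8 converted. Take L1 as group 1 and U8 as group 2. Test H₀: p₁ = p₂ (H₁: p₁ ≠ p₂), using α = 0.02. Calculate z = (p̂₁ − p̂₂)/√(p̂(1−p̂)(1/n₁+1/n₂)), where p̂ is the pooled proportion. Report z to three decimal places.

p̂₁ = 902/4056 = 0.22239, p̂₂ = 956/4569 = 0.20924.
Pooled p̂ = (902+956)/(4056+4569) = 1858/8625 = 0.21542.
SE = √(p̂(1−p̂)(1/n₁+1/n₂)) = √(0.21542·0.78458·0.000465415) = √(7.86618e-05) = 0.00887.
z = (0.22239 − 0.20924)/0.00887 = 0.01315/0.00887 = 1.483.
p-value = 2·P(Z > 1.483) ≈ 0.1381; since p > α = 0.02, fail to reject H₀.

z = 1.483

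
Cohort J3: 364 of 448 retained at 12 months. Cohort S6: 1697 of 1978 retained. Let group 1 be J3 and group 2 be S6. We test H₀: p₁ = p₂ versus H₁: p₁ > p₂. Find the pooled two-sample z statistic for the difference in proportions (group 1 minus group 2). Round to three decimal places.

z = -2.429

p̂₁ = 364/448 ≈ 0.81250, p̂₂ = 1697/1978 ≈ 0.85794.
Pooled p̂ = (364+1697)/(448+1978) = 2061/2426 = 0.84955.
SE = √(p̂(1−p̂)(1/n₁+1/n₂)) = √(0.84955·0.15045·0.0027377) = √(0.000349926) = 0.01871.
z = (0.81250 − 0.85794)/0.01871 = -0.04544/0.01871 = -2.429.
p-value = P(Z > -2.429) ≈ 0.9924.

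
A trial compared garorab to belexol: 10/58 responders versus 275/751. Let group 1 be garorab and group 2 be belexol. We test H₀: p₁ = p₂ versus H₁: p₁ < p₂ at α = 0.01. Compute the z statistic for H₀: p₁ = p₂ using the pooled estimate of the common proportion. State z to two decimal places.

z = -2.98

p̂₁ = 10/58 = 0.1724, p̂₂ = 275/751 = 0.3662.
Pooled p̂ = (10+275)/(58+751) = 285/809 = 0.3523.
SE = √(0.228181 × 0.0185729) = 0.0651.
z = (0.1724 − 0.3662)/0.0651 = -0.1938/0.0651 = -2.98.
p-value = P(Z < -2.976) ≈ 0.0015, so at α = 0.01 we reject H₀.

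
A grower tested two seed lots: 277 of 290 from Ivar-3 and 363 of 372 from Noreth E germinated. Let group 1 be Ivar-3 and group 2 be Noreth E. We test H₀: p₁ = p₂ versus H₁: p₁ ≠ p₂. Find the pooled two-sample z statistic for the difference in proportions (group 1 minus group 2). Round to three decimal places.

p̂₁ = 277/290 = 0.95517, p̂₂ = 363/372 = 0.97581.
Pooled p̂ = (277+363)/(290+372) = 640/662 = 0.96677.
SE = √(0.0321282 × 0.00613645) = 0.01404.
z = (0.95517 − 0.97581)/0.01404 = -0.02064/0.01404 = -1.470.
Two-sided p-value ≈ 2·Φ(−1.470) = 0.1417.

z = -1.470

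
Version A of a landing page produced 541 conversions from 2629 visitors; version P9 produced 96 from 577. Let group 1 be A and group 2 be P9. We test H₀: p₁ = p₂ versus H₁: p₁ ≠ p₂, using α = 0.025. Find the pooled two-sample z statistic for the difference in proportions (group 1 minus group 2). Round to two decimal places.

p̂₁ = 541/2629 ≈ 0.2058, p̂₂ = 96/577 ≈ 0.1664.
Pooled p̂ = (541+96)/(2629+577) = 637/3206 = 0.1987.
SE = √(p̂(1−p̂)(1/n₁+1/n₂)) = √(0.1987·0.8013·0.00211348) = √(0.000336491) = 0.0183.
z = (0.2058 − 0.1664)/0.0183 = 0.0394/0.0183 = 2.15.
p-value = 2·P(Z > 2.148) ≈ 0.0317; since p > α = 0.025, fail to reject H₀.

z = 2.15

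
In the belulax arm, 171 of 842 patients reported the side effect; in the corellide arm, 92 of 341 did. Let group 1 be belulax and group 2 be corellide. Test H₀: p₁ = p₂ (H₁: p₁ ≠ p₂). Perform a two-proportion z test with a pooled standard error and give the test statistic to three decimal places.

z = -2.499

p̂₁ = 171/842 ≈ 0.20309, p̂₂ = 92/341 ≈ 0.26979.
Pooled p̂ = (171+92)/(842+341) = 263/1183 = 0.22232.
SE = √(0.172892 × 0.0041202) = 0.02669.
z = (0.20309 − 0.26979)/0.02669 = -0.06670/0.02669 = -2.499.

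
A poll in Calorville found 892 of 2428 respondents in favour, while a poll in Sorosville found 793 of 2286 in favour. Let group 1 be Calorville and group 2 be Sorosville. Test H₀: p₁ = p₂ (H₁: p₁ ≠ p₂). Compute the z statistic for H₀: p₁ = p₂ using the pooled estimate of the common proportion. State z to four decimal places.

p̂₁ = 892/2428 = 0.367381, p̂₂ = 793/2286 = 0.346894.
Pooled p̂ = (892+793)/(2428+2286) = 1685/4714 = 0.357446.
SE = √(0.229678 × 0.000849307) = 0.013967.
z = (0.367381 − 0.346894)/0.013967 = 0.020487/0.013967 = 1.4668.
p-value = 2·P(Z > 1.467) ≈ 0.1424.

z = 1.4668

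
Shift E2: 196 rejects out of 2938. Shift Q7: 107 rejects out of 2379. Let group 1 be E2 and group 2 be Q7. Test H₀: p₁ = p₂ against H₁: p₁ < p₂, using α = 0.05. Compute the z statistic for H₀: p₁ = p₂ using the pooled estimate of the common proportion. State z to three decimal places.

p̂₁ = 196/2938 ≈ 0.066712, p̂₂ = 107/2379 ≈ 0.044977.
Pooled p̂ = (196+107)/(2938+2379) = 303/5317 = 0.056987.
SE = √(0.0537395 × 0.000760712) = 0.006394.
z = (0.066712 − 0.044977)/0.006394 = 0.021735/0.006394 = 3.399.
p-value = P(Z < 3.399) ≈ 0.9997, so at α = 0.05 we fail to reject H₀.

z = 3.399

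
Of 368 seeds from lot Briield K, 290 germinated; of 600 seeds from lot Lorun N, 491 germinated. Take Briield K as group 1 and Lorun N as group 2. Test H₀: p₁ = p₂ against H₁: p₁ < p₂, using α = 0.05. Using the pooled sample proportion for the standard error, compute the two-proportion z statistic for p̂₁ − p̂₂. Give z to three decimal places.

p̂₁ = 290/368 ≈ 0.78804, p̂₂ = 491/600 ≈ 0.81833.
Pooled p̂ = (290+491)/(368+600) = 781/968 = 0.80682.
SE = √(0.155863 × 0.00438406) = 0.02614.
z = (0.78804 − 0.81833)/0.02614 = -0.03029/0.02614 = -1.159.
p-value = P(Z < -1.159) ≈ 0.1233. With α = 0.05, fail to reject H₀.

z = -1.159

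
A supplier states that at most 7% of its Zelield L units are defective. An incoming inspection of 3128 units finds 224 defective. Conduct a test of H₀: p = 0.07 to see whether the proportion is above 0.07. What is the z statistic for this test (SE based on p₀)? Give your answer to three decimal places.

z = 0.353

p̂ = 224/3128 = 0.07161.
Under H₀, SE = √(0.07·0.93/3128) = √(2.0812e-05) = 0.00456.
z = (0.07161 − 0.07)/0.00456 = 0.00161/0.00456 = 0.353.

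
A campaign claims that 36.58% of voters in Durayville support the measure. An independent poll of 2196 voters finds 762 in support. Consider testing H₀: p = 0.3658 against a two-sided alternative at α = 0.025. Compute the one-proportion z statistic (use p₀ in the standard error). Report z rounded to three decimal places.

z = -1.830

p̂ = 762/2196 ≈ 0.34699.
SE = √(p₀(1−p₀)/n) = √(0.23199/2196) = 0.01028.
z = (0.34699 − 0.3658)/0.01028 = -0.01881/0.01028 = -1.830.
p-value = 2·P(Z > 1.830) ≈ 0.0673, so at α = 0.025 we fail to reject H₀.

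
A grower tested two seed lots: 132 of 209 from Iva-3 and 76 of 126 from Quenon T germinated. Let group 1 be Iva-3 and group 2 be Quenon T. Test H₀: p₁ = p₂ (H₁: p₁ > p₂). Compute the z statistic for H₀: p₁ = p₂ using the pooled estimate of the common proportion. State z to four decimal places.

p̂₁ = 132/209 = 0.631579, p̂₂ = 76/126 = 0.603175.
Pooled p̂ = (132+76)/(209+126) = 208/335 = 0.620896.
SE = √(p̂(1−p̂)(1/n₁+1/n₂)) = √(0.620896·0.379104·0.0127212) = √(0.00299437) = 0.054721.
z = (0.631579 − 0.603175)/0.054721 = 0.028404/0.054721 = 0.5191.

z = 0.5191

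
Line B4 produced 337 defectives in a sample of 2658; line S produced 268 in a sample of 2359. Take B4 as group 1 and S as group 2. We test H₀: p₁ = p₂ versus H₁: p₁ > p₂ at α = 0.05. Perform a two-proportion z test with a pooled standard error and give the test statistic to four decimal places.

p̂₁ = 337/2658 ≈ 0.1267871, p̂₂ = 268/2359 ≈ 0.1136075.
Pooled p̂ = (337+268)/(2658+2359) = 605/5017 = 0.1205900.
SE = √(0.106048 × 0.000800131) = 0.0092115.
z = (0.1267871 − 0.1136075)/0.0092115 = 0.0131796/0.0092115 = 1.4308.
p-value = P(Z > 1.431) ≈ 0.0762; since p > α = 0.05, fail to reject H₀.

z = 1.4308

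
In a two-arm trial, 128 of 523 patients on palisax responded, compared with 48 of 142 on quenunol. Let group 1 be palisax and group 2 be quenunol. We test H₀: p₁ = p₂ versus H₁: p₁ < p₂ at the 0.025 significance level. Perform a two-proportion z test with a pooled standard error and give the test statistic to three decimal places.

z = -2.235

p̂₁ = 128/523 = 0.244742, p̂₂ = 48/142 = 0.338028.
Pooled p̂ = (128+48)/(523+142) = 176/665 = 0.264662.
SE = √(p̂(1−p̂)(1/n₁+1/n₂)) = √(0.264662·0.735338·0.0089543) = √(0.00174265) = 0.041745.
z = (0.244742 − 0.338028)/0.041745 = -0.093286/0.041745 = -2.235.
p-value = P(Z < -2.235) ≈ 0.0127, so at α = 0.025 we reject H₀.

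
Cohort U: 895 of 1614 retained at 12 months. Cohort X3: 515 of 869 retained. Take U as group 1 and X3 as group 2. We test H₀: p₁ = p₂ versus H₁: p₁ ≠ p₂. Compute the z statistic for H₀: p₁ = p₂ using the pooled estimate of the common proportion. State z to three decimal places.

z = -1.829

p̂₁ = 895/1614 ≈ 0.55452, p̂₂ = 515/869 ≈ 0.59264.
Pooled p̂ = (895+515)/(1614+869) = 1410/2483 = 0.56786.
SE = √(0.245395 × 0.00177033) = 0.02084.
z = (0.55452 − 0.59264)/0.02084 = -0.03812/0.02084 = -1.829.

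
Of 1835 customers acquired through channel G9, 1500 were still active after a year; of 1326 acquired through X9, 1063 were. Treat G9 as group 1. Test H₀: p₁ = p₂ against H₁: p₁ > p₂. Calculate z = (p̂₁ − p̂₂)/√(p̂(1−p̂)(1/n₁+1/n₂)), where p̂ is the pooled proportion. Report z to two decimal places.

z = 1.12

p̂₁ = 1500/1835 = 0.81744, p̂₂ = 1063/1326 = 0.80166.
Pooled p̂ = (1500+1063)/(1835+1326) = 2563/3161 = 0.81082.
SE = √(0.153391 × 0.00129911) = 0.01412.
z = (0.81744 − 0.80166)/0.01412 = 0.01578/0.01412 = 1.12.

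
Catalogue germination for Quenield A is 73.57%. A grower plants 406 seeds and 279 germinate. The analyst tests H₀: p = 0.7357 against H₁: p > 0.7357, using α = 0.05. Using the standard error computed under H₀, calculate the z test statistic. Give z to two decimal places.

z = -2.22

p̂ = 279/406 ≈ 0.68719.
Standard error under H₀: √(0.7357×0.2643/406) = 0.02188.
z = (0.68719 − 0.7357)/0.02188 = -0.04851/0.02188 = -2.22.
p-value = P(Z > -2.217) ≈ 0.9867; since p > α = 0.05, fail to reject H₀.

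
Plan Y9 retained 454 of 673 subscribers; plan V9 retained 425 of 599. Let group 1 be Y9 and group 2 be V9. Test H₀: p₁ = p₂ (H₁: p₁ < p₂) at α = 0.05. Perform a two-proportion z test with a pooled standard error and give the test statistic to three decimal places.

z = -1.346

p̂₁ = 454/673 = 0.67459, p̂₂ = 425/599 = 0.70952.
Pooled p̂ = (454+425)/(673+599) = 879/1272 = 0.69104.
SE = √(p̂(1−p̂)(1/n₁+1/n₂)) = √(0.69104·0.30896·0.00315533) = √(0.000673678) = 0.02596.
z = (0.67459 − 0.70952)/0.02596 = -0.03493/0.02596 = -1.346.
p-value = P(Z < -1.346) ≈ 0.0892. With α = 0.05, fail to reject H₀.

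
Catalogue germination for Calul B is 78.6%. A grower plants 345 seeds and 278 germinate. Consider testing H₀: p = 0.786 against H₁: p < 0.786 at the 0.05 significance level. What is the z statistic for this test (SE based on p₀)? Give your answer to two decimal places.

p̂ = 278/345 ≈ 0.8058.
Standard error under H₀: √(0.786×0.214/345) = 0.0221.
z = (0.8058 − 0.786)/0.0221 = 0.0198/0.0221 = 0.90.
p-value = P(Z < 0.897) ≈ 0.8150; since p > α = 0.05, fail to reject H₀.

z = 0.90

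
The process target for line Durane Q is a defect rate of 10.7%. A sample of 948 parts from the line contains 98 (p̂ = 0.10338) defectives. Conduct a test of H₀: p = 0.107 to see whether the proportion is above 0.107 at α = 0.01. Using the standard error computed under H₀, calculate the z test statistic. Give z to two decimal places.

z = -0.36

p̂ = 98/948 ≈ 0.1034.
Standard error under H₀: √(0.107×0.893/948) = 0.0100.
z = (0.1034 − 0.107)/0.0100 = -0.0036/0.0100 = -0.36.
p-value = P(Z > -0.361) ≈ 0.6410; since p > α = 0.01, fail to reject H₀.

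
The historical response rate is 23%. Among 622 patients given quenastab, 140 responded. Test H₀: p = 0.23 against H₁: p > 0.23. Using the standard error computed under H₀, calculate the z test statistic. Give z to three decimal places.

p̂ = 140/622 = 0.22508.
SE = √(p₀(1−p₀)/n) = √(0.1771/622) = 0.01687.
z = (0.22508 − 0.23)/0.01687 = -0.00492/0.01687 = -0.292.
p-value = P(Z > -0.292) ≈ 0.6147.

z = -0.292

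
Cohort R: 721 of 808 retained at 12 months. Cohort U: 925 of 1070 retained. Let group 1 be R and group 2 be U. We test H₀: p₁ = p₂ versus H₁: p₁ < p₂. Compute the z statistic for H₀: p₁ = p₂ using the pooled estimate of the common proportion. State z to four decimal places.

p̂₁ = 721/808 = 0.892327, p̂₂ = 925/1070 = 0.864486.
Pooled p̂ = (721+925)/(808+1070) = 1646/1878 = 0.876464.
SE = √(p̂(1−p̂)(1/n₁+1/n₂)) = √(0.876464·0.123536·0.0021722) = √(0.000235194) = 0.015336.
z = (0.892327 − 0.864486)/0.015336 = 0.027841/0.015336 = 1.8154.

z = 1.8154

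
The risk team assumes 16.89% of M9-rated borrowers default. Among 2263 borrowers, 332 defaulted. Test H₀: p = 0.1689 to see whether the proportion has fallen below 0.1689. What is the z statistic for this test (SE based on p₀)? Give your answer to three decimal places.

p̂ = 332/2263 ≈ 0.146708.
Standard error under H₀: √(0.1689×0.8311/2263) = 0.007876.
z = (0.146708 − 0.1689)/0.007876 = -0.022192/0.007876 = -2.818.
p-value = P(Z < -2.818) ≈ 0.0024.

z = -2.818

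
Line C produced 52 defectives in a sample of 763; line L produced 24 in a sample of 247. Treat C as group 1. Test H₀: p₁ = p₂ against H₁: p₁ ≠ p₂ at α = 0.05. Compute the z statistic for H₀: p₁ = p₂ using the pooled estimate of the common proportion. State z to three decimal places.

z = -1.502

p̂₁ = 52/763 = 0.068152, p̂₂ = 24/247 = 0.097166.
Pooled p̂ = (52+24)/(763+247) = 76/1010 = 0.075248.
SE = √(p̂(1−p̂)(1/n₁+1/n₂)) = √(0.075248·0.924752·0.0053592) = √(0.000372922) = 0.019311.
z = (0.068152 − 0.097166)/0.019311 = -0.029014/0.019311 = -1.502.
Two-sided p-value ≈ 2·Φ(−1.502) = 0.1330. With α = 0.05, fail to reject H₀.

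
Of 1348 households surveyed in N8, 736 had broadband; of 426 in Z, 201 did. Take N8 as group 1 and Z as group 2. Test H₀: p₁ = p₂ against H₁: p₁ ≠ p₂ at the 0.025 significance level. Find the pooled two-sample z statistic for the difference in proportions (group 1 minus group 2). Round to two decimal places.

z = 2.67

p̂₁ = 736/1348 = 0.54599, p̂₂ = 201/426 = 0.47183.
Pooled p̂ = (736+201)/(1348+426) = 937/1774 = 0.52818.
SE = √(0.249206 × 0.00308926) = 0.02775.
z = (0.54599 − 0.47183)/0.02775 = 0.07416/0.02775 = 2.67.
p-value = 2·P(Z > 2.673) ≈ 0.0075, so at α = 0.025 we reject H₀.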